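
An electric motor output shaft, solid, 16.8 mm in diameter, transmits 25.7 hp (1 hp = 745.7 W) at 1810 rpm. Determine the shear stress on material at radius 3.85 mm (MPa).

49.8 MPa

ω = 2π·1810/60 = 189.5 rad/s, so T = P/ω = 25.7×745.7 / 189.5 = 101.1 N·m.
J = πd⁴/32 = π(0.0168)⁴/32 = 7.821×10^-9 m⁴.
Shear stress varies linearly with radius: τ = T·r/J = 101.1 × 0.00385 / 7.821×10^-9 = 4.978×10^7 Pa.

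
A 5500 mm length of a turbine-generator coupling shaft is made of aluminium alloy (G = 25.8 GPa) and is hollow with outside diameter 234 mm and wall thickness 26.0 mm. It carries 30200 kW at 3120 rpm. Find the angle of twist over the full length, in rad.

ω = 2π·3120/60 = 326.7 rad/s, so T = P/ω = 30200×10³ / 326.7 = 92430 N·m.
J = π(d_o⁴ − d_i⁴)/32 = π(0.234⁴ − 0.182⁴)/32 = 1.866×10^-4 m⁴.
θ = T·L/(G·J) = 92430 × 5.50 / (25.8×10⁹ × 1.866×10^-4) = 0.1056 rad.

0.106 rad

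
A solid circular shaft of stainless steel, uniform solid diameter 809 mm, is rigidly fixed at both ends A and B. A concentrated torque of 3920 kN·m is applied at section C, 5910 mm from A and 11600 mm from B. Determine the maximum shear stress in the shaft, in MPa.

With uniform GJ and both ends fixed, compatibility θ_AC = θ_CB gives T_A·a = T_B·b, together with T_A + T_B = T₀.
T_A = T₀·b/(a+b) = 3.920e6·11600/17510 = 2.597e6 N·m; T_B = 1.323e6 N·m.
τ in each portion: τ_AC = 2.50×10^7 Pa, τ_CB = 1.27×10^7 Pa; maximum is in AC.
τ_max = T_AC·r/J = 2.597e6·0.405/0.0421 = 2.498×10^7 Pa.

25.0 MPa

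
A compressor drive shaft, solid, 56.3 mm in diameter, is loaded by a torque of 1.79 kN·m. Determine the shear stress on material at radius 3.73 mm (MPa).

J = πd⁴/32 = π(0.0563)⁴/32 = 9.864×10^-7 m⁴.
Shear stress varies linearly with radius: τ = T·r/J = 1790 × 0.00373 / 9.864×10^-7 = 6.769×10^6 Pa.

6.77 MPa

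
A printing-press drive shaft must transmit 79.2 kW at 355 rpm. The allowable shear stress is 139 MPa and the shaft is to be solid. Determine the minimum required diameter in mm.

42.7 mm

ω = 2π·355/60 = 37.18 rad/s, so T = P/ω = 79.2×10³ / 37.18 = 2130 N·m.
For a solid shaft τ_max = 16T/(πd³), so d = (16T/(π τ_allow))^(1/3) = (16·2130/(π·1.39×10^8))^(1/3) = 0.04274 m.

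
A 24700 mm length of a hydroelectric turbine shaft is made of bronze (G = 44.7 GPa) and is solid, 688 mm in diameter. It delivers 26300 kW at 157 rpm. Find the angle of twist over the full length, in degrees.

ω = 2π·157/60 = 16.44 rad/s, so T = P/ω = 26300×10³ / 16.44 = 1.600e6 N·m.
J = πd⁴/32 = π(0.688)⁴/32 = 0.02200 m⁴.
θ = T·L/(G·J) = 1.600e6 × 24.7 / (44.7×10⁹ × 0.02200) = 0.04018 rad.

2.30°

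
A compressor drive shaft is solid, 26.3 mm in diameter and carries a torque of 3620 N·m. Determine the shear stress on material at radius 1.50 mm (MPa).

116 MPa

J = πd⁴/32 = π(0.0263)⁴/32 = 4.697×10^-8 m⁴.
Shear stress varies linearly with radius: τ = T·r/J = 3620 × 0.00150 / 4.697×10^-8 = 1.156×10^8 Pa.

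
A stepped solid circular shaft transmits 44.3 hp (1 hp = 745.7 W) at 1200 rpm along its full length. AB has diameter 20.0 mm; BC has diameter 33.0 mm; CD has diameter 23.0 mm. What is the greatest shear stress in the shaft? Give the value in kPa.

ω = 2π·1200/60 = 125.7 rad/s, so T = P/ω = 44.3×745.7 / 125.7 = 262.9 N·m.
Under the same torque, τ_max = 16T/(πd³) is largest where d is smallest — segment AB (d = 20.0 mm).
τ_max = 16·262.9/(π·(0.0200)³) = 1.674×10^8 Pa.

167000 kPa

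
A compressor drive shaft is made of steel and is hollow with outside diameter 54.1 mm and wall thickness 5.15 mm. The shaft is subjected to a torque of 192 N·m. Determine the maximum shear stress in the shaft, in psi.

J = π(d_o⁴ − d_i⁴)/32 = π(0.0541⁴ − 0.0438⁴)/32 = 4.797×10^-7 m⁴.
τ_max = T·r/J = 192.0 × 0.0271 / 4.797×10^-7 = 1.083×10^7 Pa.

1570 psi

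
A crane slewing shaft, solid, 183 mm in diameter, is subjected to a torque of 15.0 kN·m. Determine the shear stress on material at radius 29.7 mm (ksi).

0.587 ksi

J = πd⁴/32 = π(0.183)⁴/32 = 1.101×10^-4 m⁴.
Shear stress varies linearly with radius: τ = T·r/J = 15000 × 0.0297 / 1.101×10^-4 = 4.046×10^6 Pa.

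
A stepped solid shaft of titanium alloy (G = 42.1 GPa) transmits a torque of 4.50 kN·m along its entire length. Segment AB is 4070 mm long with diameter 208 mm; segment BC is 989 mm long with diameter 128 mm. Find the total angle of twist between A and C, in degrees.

J_AB = π(0.208)⁴/32 = 1.84×10^-4 m⁴; J_BC = π(0.128)⁴/32 = 2.64×10^-5 m⁴.
θ = (T/G)·Σ L_i/J_i = (4500/42.1×10⁹)·(4.07/1.84×10^-4 + 0.989/2.64×10^-5) = 6.379×10^-3 rad.

0.365°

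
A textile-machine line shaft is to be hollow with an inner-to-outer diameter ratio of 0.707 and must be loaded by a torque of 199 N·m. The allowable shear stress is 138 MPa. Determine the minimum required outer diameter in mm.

For a hollow shaft with d_i/d_o = 0.707: τ_max = 16T/(π d_o³ (1−k⁴)), so d_o = [16T/(π τ_allow (1−k⁴))]^(1/3) = [16·199.0/(π·1.38×10^8·0.7502)]^(1/3) = 0.02139 m.

21.4 mm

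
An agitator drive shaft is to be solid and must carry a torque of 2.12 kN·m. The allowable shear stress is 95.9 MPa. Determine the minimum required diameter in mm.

48.3 mm

For a solid shaft τ_max = 16T/(πd³), so d = (16T/(π τ_allow))^(1/3) = (16·2120/(π·9.59×10^7))^(1/3) = 0.04829 m.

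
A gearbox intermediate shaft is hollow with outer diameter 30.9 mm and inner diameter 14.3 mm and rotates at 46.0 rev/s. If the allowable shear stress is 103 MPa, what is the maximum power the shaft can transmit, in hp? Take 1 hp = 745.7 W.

221 hp

J = π(d_o⁴ − d_i⁴)/32 = π(0.0309⁴ − 0.0143⁴)/32 = 8.540×10^-8 m⁴.
T_max = τ_allow·J/r = 1.03×10^8 × 8.540×10^-8 / 0.0154 = 569.3 N·m.
ω = 2π·46.0 = 289.0 rad/s, so P_max = T_max·ω = 1.645×10^5 W.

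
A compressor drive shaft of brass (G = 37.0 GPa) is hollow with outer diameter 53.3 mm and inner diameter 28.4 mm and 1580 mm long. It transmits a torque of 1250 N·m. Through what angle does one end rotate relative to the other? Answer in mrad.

J = π(d_o⁴ − d_i⁴)/32 = π(0.0533⁴ − 0.0284⁴)/32 = 7.285×10^-7 m⁴.
θ = T·L/(G·J) = 1250 × 1.58 / (37.0×10⁹ × 7.285×10^-7) = 0.07327 rad.

73.3 mrad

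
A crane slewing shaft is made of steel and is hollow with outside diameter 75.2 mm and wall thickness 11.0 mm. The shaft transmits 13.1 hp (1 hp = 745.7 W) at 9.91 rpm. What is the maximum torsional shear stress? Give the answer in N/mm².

150 N/mm²

ω = 2π·9.91/60 = 1.038 rad/s, so T = P/ω = 13.1×745.7 / 1.038 = 9413 N·m.
J = π(d_o⁴ − d_i⁴)/32 = π(0.0752⁴ − 0.0532⁴)/32 = 2.353×10^-6 m⁴.
τ_max = T·r/J = 9413 × 0.0376 / 2.353×10^-6 = 1.504×10^8 Pa.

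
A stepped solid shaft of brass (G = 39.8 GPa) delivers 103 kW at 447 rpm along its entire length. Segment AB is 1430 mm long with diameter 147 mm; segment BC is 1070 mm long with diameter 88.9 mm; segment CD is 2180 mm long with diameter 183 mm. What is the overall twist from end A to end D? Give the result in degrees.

0.714°

ω = 2π·447/60 = 46.81 rad/s, so T = P/ω = 103×10³ / 46.81 = 2200 N·m.
J_AB = π(0.147)⁴/32 = 4.58×10^-5 m⁴; J_BC = π(0.0889)⁴/32 = 6.13×10^-6 m⁴; J_CD = π(0.183)⁴/32 = 1.10×10^-4 m⁴.
θ = (T/G)·Σ L_i/J_i = (2200/39.8×10⁹)·(1.43/4.58×10^-5 + 1.07/6.13×10^-6 + 2.18/1.10×10^-4) = 0.01247 rad.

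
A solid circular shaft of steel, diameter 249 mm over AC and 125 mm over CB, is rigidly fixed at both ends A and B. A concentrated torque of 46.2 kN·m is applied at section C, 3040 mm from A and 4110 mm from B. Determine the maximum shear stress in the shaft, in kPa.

14600 kPa

Compatibility: T_A·a/J_AC = T_B·b/J_CB with T_A + T_B = T₀.
J_AC = 3.77×10^-4 m⁴, J_CB = 2.40×10^-5 m⁴, so T_A = T₀·(J_AC/a)/((J_AC/a)+(J_CB/b)) = 44130 N·m, T_B = 2073 N·m.
τ in each portion: τ_AC = 1.46×10^7 Pa, τ_CB = 5.41×10^6 Pa; maximum is in AC.
τ_max = T_AC·r/J = 44130·0.124/3.77×10^-4 = 1.456×10^7 Pa.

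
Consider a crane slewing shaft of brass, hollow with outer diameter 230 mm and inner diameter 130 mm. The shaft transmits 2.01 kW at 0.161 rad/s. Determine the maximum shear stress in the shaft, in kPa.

5820 kPa

ω = 0.161 rad/s, so T = P/ω = 2.01×10³ / 0.1610 = 12480 N·m.
J = π(d_o⁴ − d_i⁴)/32 = π(0.230⁴ − 0.130⁴)/32 = 2.467×10^-4 m⁴.
τ_max = T·r/J = 12480 × 0.115 / 2.467×10^-4 = 5.820×10^6 Pa.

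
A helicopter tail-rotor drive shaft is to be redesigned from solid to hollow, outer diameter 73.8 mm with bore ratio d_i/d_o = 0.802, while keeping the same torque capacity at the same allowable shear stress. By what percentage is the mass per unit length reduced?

49.1 %

Equal τ_max and T ⇒ the solid shaft needs d_s³ = d_o³(1−k⁴), so d_s = 73.8·(1−0.802⁴)^(1/3) = 61.77 mm.
Area ratio A_h/A_s = d_o²(1−k²)/d_s² = (1−k²)/(1−k⁴)^(2/3) = 0.5093.
Mass saving = 1 − 0.5093 = 49.1 %.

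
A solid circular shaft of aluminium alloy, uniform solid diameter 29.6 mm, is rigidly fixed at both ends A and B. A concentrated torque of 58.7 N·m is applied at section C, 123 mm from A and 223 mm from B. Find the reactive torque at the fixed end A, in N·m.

37.8 N·m

With uniform GJ and both ends fixed, compatibility θ_AC = θ_CB gives T_A·a = T_B·b, together with T_A + T_B = T₀.
T_A = T₀·b/(a+b) = 58.70·223/346.0 = 37.83 N·m; T_B = 20.87 N·m.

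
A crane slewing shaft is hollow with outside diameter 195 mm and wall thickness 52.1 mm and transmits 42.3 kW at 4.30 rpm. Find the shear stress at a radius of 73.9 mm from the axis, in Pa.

ω = 2π·4.30/60 = 0.4503 rad/s, so T = P/ω = 42.3×10³ / 0.4503 = 93940 N·m.
J = π(d_o⁴ − d_i⁴)/32 = π(0.195⁴ − 0.0908⁴)/32 = 1.353×10^-4 m⁴.
Shear stress varies linearly with radius: τ = T·r/J = 93940 × 0.0739 / 1.353×10^-4 = 5.132×10^7 Pa.

5.13e7 Pa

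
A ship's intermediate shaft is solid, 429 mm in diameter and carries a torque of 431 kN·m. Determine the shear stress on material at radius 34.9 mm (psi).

J = πd⁴/32 = π(0.429)⁴/32 = 3.325×10^-3 m⁴.
Shear stress varies linearly with radius: τ = T·r/J = 431000 × 0.0349 / 3.325×10^-3 = 4.523×10^6 Pa.

656 psi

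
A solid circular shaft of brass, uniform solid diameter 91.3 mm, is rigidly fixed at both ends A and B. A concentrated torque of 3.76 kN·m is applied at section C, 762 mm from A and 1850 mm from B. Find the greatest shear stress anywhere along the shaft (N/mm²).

With uniform GJ and both ends fixed, compatibility θ_AC = θ_CB gives T_A·a = T_B·b, together with T_A + T_B = T₀.
T_A = T₀·b/(a+b) = 3760·1850/2612 = 2663 N·m; T_B = 1097 N·m.
τ in each portion: τ_AC = 1.78×10^7 Pa, τ_CB = 7.34×10^6 Pa; maximum is in AC.
τ_max = T_AC·r/J = 2663·0.0456/6.82×10^-6 = 1.782×10^7 Pa.

17.8 N/mm²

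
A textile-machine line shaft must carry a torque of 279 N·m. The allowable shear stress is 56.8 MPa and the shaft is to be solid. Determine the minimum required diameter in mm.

29.2 mm

For a solid shaft τ_max = 16T/(πd³), so d = (16T/(π τ_allow))^(1/3) = (16·279.0/(π·5.68×10^7))^(1/3) = 0.02925 m.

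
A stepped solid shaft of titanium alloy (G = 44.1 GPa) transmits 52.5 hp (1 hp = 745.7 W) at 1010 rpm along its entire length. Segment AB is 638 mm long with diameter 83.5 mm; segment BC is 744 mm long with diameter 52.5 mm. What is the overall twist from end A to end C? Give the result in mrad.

9.49 mrad

ω = 2π·1010/60 = 105.8 rad/s, so T = P/ω = 52.5×745.7 / 105.8 = 370.1 N·m.
J_AB = π(0.0835)⁴/32 = 4.77×10^-6 m⁴; J_BC = π(0.0525)⁴/32 = 7.46×10^-7 m⁴.
θ = (T/G)·Σ L_i/J_i = (370.1/44.1×10⁹)·(0.638/4.77×10^-6 + 0.744/7.46×10^-7) = 9.495×10^-3 rad.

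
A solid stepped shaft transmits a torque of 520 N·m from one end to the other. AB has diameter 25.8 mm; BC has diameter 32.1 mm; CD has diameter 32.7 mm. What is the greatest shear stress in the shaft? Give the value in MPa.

154 MPa

Under the same torque, τ_max = 16T/(πd³) is largest where d is smallest — segment AB (d = 25.8 mm).
τ_max = 16·520.0/(π·(0.0258)³) = 1.542×10^8 Pa.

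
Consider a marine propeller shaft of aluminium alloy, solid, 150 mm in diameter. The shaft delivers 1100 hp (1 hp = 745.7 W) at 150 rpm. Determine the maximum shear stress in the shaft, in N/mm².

ω = 2π·150/60 = 15.71 rad/s, so T = P/ω = 1100×745.7 / 15.71 = 52220 N·m.
J = πd⁴/32 = π(0.150)⁴/32 = 4.970×10^-5 m⁴.
τ_max = T·r/J = 52220 × 0.0750 / 4.970×10^-5 = 7.880×10^7 Pa.

78.8 N/mm²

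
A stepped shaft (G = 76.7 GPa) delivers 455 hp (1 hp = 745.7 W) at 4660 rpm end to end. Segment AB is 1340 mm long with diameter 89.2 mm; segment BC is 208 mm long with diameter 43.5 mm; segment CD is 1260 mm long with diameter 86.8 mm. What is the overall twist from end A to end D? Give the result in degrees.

0.537°

ω = 2π·4660/60 = 488.0 rad/s, so T = P/ω = 455×745.7 / 488.0 = 695.3 N·m.
J_AB = π(0.0892)⁴/32 = 6.22×10^-6 m⁴; J_BC = π(0.0435)⁴/32 = 3.52×10^-7 m⁴; J_CD = π(0.0868)⁴/32 = 5.57×10^-6 m⁴.
θ = (T/G)·Σ L_i/J_i = (695.3/76.7×10⁹)·(1.34/6.22×10^-6 + 0.208/3.52×10^-7 + 1.26/5.57×10^-6) = 9.368×10^-3 rad.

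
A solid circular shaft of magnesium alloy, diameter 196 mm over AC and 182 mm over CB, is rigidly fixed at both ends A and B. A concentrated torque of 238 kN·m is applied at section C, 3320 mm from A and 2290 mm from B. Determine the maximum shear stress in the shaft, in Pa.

1.04e8 Pa

Compatibility: T_A·a/J_AC = T_B·b/J_CB with T_A + T_B = T₀.
J_AC = 1.45×10^-4 m⁴, J_CB = 1.08×10^-4 m⁴, so T_A = T₀·(J_AC/a)/((J_AC/a)+(J_CB/b)) = 114500 N·m, T_B = 123500 N·m.
τ in each portion: τ_AC = 7.75×10^7 Pa, τ_CB = 1.04×10^8 Pa; maximum is in CB.
τ_max = T_CB·r/J = 123500·0.0910/1.08×10^-4 = 1.043×10^8 Pa.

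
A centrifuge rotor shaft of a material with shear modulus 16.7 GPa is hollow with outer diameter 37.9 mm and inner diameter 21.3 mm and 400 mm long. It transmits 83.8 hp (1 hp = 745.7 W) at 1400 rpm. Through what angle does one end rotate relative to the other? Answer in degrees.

3.21°

ω = 2π·1400/60 = 146.6 rad/s, so T = P/ω = 83.8×745.7 / 146.6 = 426.2 N·m.
J = π(d_o⁴ − d_i⁴)/32 = π(0.0379⁴ − 0.0213⁴)/32 = 1.824×10^-7 m⁴.
θ = T·L/(G·J) = 426.2 × 0.400 / (16.7×10⁹ × 1.824×10^-7) = 0.05599 rad.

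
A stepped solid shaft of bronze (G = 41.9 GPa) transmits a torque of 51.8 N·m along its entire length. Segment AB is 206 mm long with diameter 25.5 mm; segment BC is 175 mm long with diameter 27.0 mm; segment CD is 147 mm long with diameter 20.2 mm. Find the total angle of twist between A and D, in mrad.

21.4 mrad

J_AB = π(0.0255)⁴/32 = 4.15×10^-8 m⁴; J_BC = π(0.0270)⁴/32 = 5.22×10^-8 m⁴; J_CD = π(0.0202)⁴/32 = 1.63×10^-8 m⁴.
θ = (T/G)·Σ L_i/J_i = (51.80/41.9×10⁹)·(0.206/4.15×10^-8 + 0.175/5.22×10^-8 + 0.147/1.63×10^-8) = 0.02140 rad.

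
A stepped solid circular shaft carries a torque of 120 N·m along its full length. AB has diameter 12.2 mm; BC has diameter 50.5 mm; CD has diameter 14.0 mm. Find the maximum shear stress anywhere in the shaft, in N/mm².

337 N/mm²

Under the same torque, τ_max = 16T/(πd³) is largest where d is smallest — segment AB (d = 12.2 mm).
τ_max = 16·120.0/(π·(0.0122)³) = 3.366×10^8 Pa.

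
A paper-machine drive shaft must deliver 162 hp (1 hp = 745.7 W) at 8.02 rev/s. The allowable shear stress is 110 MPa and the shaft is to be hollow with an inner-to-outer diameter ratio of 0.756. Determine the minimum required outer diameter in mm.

ω = 2π·8.02 = 50.39 rad/s, so T = P/ω = 162×745.7 / 50.39 = 2397 N·m.
For a hollow shaft with d_i/d_o = 0.756: τ_max = 16T/(π d_o³ (1−k⁴)), so d_o = [16T/(π τ_allow (1−k⁴))]^(1/3) = [16·2397/(π·1.10×10^8·0.6733)]^(1/3) = 0.05483 m.

54.8 mm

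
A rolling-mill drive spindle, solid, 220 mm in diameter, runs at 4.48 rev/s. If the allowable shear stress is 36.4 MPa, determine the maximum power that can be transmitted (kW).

J = πd⁴/32 = π(0.220)⁴/32 = 2.300×10^-4 m⁴.
T_max = τ_allow·J/r = 3.64×10^7 × 2.300×10^-4 / 0.110 = 76100 N·m.
ω = 2π·4.48 = 28.15 rad/s, so P_max = T_max·ω = 2.142×10^6 W.

2140 kW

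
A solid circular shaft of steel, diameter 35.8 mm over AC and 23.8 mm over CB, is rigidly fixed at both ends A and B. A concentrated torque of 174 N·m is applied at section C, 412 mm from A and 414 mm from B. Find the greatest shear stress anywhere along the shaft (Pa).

1.62e7 Pa

Compatibility: T_A·a/J_AC = T_B·b/J_CB with T_A + T_B = T₀.
J_AC = 1.61×10^-7 m⁴, J_CB = 3.15×10^-8 m⁴, so T_A = T₀·(J_AC/a)/((J_AC/a)+(J_CB/b)) = 145.7 N·m, T_B = 28.32 N·m.
τ in each portion: τ_AC = 1.62×10^7 Pa, τ_CB = 1.07×10^7 Pa; maximum is in AC.
τ_max = T_AC·r/J = 145.7·0.0179/1.61×10^-7 = 1.617×10^7 Pa.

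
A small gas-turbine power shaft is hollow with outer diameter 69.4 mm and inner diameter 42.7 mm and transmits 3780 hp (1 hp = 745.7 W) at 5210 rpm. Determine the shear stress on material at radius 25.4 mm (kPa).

67300 kPa

ω = 2π·5210/60 = 545.6 rad/s, so T = P/ω = 3780×745.7 / 545.6 = 5166 N·m.
J = π(d_o⁴ − d_i⁴)/32 = π(0.0694⁴ − 0.0427⁴)/32 = 1.951×10^-6 m⁴.
Shear stress varies linearly with radius: τ = T·r/J = 5166 × 0.0254 / 1.951×10^-6 = 6.726×10^7 Pa.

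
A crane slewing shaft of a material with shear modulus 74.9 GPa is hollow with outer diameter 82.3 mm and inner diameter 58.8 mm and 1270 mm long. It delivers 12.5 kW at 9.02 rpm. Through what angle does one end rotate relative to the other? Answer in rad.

ω = 2π·9.02/60 = 0.9446 rad/s, so T = P/ω = 12.5×10³ / 0.9446 = 13230 N·m.
J = π(d_o⁴ − d_i⁴)/32 = π(0.0823⁴ − 0.0588⁴)/32 = 3.330×10^-6 m⁴.
θ = T·L/(G·J) = 13230 × 1.27 / (74.9×10⁹ × 3.330×10^-6) = 0.06737 rad.

0.0674 rad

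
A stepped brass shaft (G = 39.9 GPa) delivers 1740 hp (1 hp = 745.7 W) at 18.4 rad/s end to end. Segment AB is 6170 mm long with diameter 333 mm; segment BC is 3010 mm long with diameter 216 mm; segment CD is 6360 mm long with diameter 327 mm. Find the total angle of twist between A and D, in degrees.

ω = 18.4 rad/s, so T = P/ω = 1740×745.7 / 18.40 = 70520 N·m.
J_AB = π(0.333)⁴/32 = 1.21×10^-3 m⁴; J_BC = π(0.216)⁴/32 = 2.14×10^-4 m⁴; J_CD = π(0.327)⁴/32 = 1.12×10^-3 m⁴.
θ = (T/G)·Σ L_i/J_i = (70520/39.9×10⁹)·(6.17/1.21×10^-3 + 3.01/2.14×10^-4 + 6.36/1.12×10^-3) = 0.04394 rad.

2.52°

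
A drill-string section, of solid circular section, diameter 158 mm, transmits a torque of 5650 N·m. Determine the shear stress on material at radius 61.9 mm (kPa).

J = πd⁴/32 = π(0.158)⁴/32 = 6.118×10^-5 m⁴.
Shear stress varies linearly with radius: τ = T·r/J = 5650 × 0.0619 / 6.118×10^-5 = 5.716×10^6 Pa.

5720 kPa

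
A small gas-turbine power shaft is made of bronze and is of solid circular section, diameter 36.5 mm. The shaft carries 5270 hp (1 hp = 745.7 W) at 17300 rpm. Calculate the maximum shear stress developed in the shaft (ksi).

ω = 2π·17300/60 = 1812 rad/s, so T = P/ω = 5270×745.7 / 1812 = 2169 N·m.
J = πd⁴/32 = π(0.0365)⁴/32 = 1.742×10^-7 m⁴.
τ_max = T·r/J = 2169 × 0.0182 / 1.742×10^-7 = 2.272×10^8 Pa.

33.0 ksi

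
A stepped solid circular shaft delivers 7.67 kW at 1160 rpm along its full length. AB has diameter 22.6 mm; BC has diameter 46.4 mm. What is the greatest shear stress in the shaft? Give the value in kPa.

27900 kPa

ω = 2π·1160/60 = 121.5 rad/s, so T = P/ω = 7.67×10³ / 121.5 = 63.14 N·m.
Under the same torque, τ_max = 16T/(πd³) is largest where d is smallest — segment AB (d = 22.6 mm).
τ_max = 16·63.14/(π·(0.0226)³) = 2.786×10^7 Pa.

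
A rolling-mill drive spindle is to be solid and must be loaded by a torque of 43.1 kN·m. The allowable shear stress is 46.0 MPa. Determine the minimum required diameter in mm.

For a solid shaft τ_max = 16T/(πd³), so d = (16T/(π τ_allow))^(1/3) = (16·43100/(π·4.60×10^7))^(1/3) = 0.1684 m.

168 mm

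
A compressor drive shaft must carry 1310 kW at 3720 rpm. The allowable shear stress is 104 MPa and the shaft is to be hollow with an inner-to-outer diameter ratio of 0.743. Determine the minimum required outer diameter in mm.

61.9 mm

ω = 2π·3720/60 = 389.6 rad/s, so T = P/ω = 1310×10³ / 389.6 = 3363 N·m.
For a hollow shaft with d_i/d_o = 0.743: τ_max = 16T/(π d_o³ (1−k⁴)), so d_o = [16T/(π τ_allow (1−k⁴))]^(1/3) = [16·3363/(π·1.04×10^8·0.6952)]^(1/3) = 0.06187 m.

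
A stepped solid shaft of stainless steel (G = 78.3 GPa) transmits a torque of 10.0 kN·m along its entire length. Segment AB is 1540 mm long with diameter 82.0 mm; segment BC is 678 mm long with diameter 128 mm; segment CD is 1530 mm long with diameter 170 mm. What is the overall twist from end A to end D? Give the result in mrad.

50.0 mrad

J_AB = π(0.0820)⁴/32 = 4.44×10^-6 m⁴; J_BC = π(0.128)⁴/32 = 2.64×10^-5 m⁴; J_CD = π(0.170)⁴/32 = 8.20×10^-5 m⁴.
θ = (T/G)·Σ L_i/J_i = (10000/78.3×10⁹)·(1.54/4.44×10^-6 + 0.678/2.64×10^-5 + 1.53/8.20×10^-5) = 0.04998 rad.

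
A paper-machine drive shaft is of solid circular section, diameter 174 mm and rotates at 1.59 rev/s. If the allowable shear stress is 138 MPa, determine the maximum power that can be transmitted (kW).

J = πd⁴/32 = π(0.174)⁴/32 = 8.999×10^-5 m⁴.
T_max = τ_allow·J/r = 1.38×10^8 × 8.999×10^-5 / 0.0870 = 142700 N·m.
ω = 2π·1.59 = 9.990 rad/s, so P_max = T_max·ω = 1.426×10^6 W.

1430 kW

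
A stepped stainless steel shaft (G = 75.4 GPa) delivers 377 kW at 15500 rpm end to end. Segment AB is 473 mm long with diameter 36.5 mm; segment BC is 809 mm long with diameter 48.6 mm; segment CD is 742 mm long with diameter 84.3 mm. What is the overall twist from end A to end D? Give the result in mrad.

ω = 2π·15500/60 = 1623 rad/s, so T = P/ω = 377×10³ / 1623 = 232.3 N·m.
J_AB = π(0.0365)⁴/32 = 1.74×10^-7 m⁴; J_BC = π(0.0486)⁴/32 = 5.48×10^-7 m⁴; J_CD = π(0.0843)⁴/32 = 4.96×10^-6 m⁴.
θ = (T/G)·Σ L_i/J_i = (232.3/75.4×10⁹)·(0.473/1.74×10^-7 + 0.809/5.48×10^-7 + 0.742/4.96×10^-6) = 0.01337 rad.

13.4 mrad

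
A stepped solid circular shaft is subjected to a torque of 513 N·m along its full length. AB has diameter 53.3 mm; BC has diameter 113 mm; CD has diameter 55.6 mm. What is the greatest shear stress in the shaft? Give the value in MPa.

17.3 MPa

Under the same torque, τ_max = 16T/(πd³) is largest where d is smallest — segment AB (d = 53.3 mm).
τ_max = 16·513.0/(π·(0.0533)³) = 1.725×10^7 Pa.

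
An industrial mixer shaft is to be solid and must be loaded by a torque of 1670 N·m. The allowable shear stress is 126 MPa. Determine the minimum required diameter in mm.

40.7 mm

For a solid shaft τ_max = 16T/(πd³), so d = (16T/(π τ_allow))^(1/3) = (16·1670/(π·1.26×10^8))^(1/3) = 0.04072 m.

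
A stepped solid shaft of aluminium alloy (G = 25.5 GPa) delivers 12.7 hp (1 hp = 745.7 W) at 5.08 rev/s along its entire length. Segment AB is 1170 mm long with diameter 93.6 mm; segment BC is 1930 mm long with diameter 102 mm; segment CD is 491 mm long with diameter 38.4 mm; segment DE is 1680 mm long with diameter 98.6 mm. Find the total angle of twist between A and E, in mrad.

ω = 2π·5.08 = 31.92 rad/s, so T = P/ω = 12.7×745.7 / 31.92 = 296.7 N·m.
J_AB = π(0.0936)⁴/32 = 7.54×10^-6 m⁴; J_BC = π(0.102)⁴/32 = 1.06×10^-5 m⁴; J_CD = π(0.0384)⁴/32 = 2.13×10^-7 m⁴; J_DE = π(0.0986)⁴/32 = 9.28×10^-6 m⁴.
θ = (T/G)·Σ L_i/J_i = (296.7/25.5×10⁹)·(1.17/7.54×10^-6 + 1.93/1.06×10^-5 + 0.491/2.13×10^-7 + 1.68/9.28×10^-6) = 0.03279 rad.

32.8 mrad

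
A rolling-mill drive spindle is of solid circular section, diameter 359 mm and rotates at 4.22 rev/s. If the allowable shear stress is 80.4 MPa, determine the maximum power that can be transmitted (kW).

19400 kW

J = πd⁴/32 = π(0.359)⁴/32 = 1.631×10^-3 m⁴.
T_max = τ_allow·J/r = 8.04×10^7 × 1.631×10^-3 / 0.179 = 730400 N·m.
ω = 2π·4.22 = 26.52 rad/s, so P_max = T_max·ω = 1.937×10^7 W.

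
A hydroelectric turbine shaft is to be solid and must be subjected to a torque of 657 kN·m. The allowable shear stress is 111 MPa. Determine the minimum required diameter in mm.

For a solid shaft τ_max = 16T/(πd³), so d = (16T/(π τ_allow))^(1/3) = (16·657000/(π·1.11×10^8))^(1/3) = 0.3112 m.

311 mm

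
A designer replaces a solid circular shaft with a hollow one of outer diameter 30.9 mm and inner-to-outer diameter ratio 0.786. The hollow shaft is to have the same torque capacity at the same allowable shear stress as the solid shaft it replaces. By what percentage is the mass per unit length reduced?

Equal τ_max and T ⇒ the solid shaft needs d_s³ = d_o³(1−k⁴), so d_s = 30.9·(1−0.786⁴)^(1/3) = 26.32 mm.
Area ratio A_h/A_s = d_o²(1−k²)/d_s² = (1−k²)/(1−k⁴)^(2/3) = 0.5266.
Mass saving = 1 − 0.5266 = 47.3 %.

47.3 %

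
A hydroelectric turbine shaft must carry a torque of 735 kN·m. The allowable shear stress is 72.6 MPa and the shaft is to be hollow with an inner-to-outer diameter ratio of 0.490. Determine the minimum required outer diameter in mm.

For a hollow shaft with d_i/d_o = 0.490: τ_max = 16T/(π d_o³ (1−k⁴)), so d_o = [16T/(π τ_allow (1−k⁴))]^(1/3) = [16·735000/(π·7.26×10^7·0.9424)]^(1/3) = 0.3796 m.

380 mm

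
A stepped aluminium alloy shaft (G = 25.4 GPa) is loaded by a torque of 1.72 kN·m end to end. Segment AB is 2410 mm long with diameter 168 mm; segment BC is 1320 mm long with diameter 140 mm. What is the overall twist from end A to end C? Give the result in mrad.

J_AB = π(0.168)⁴/32 = 7.82×10^-5 m⁴; J_BC = π(0.140)⁴/32 = 3.77×10^-5 m⁴.
θ = (T/G)·Σ L_i/J_i = (1720/25.4×10⁹)·(2.41/7.82×10^-5 + 1.32/3.77×10^-5) = 4.457×10^-3 rad.

4.46 mrad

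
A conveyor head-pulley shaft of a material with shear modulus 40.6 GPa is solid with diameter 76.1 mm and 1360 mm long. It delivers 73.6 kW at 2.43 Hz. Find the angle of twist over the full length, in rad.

0.0490 rad

ω = 2π·2.43 = 15.27 rad/s, so T = P/ω = 73.6×10³ / 15.27 = 4820 N·m.
J = πd⁴/32 = π(0.0761)⁴/32 = 3.293×10^-6 m⁴.
θ = T·L/(G·J) = 4820 × 1.36 / (40.6×10⁹ × 3.293×10^-6) = 0.04904 rad.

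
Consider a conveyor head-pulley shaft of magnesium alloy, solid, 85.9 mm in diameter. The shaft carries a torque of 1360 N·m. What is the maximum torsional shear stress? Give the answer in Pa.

J = πd⁴/32 = π(0.0859)⁴/32 = 5.345×10^-6 m⁴.
τ_max = T·r/J = 1360 × 0.0430 / 5.345×10^-6 = 1.093×10^7 Pa.

1.09e7 Pa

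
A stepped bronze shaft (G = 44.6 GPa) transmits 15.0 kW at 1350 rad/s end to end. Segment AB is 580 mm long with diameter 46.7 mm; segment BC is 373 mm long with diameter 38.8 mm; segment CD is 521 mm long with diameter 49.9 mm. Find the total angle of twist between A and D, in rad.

ω = 1350 rad/s, so T = P/ω = 15.0×10³ / 1350 = 11.11 N·m.
J_AB = π(0.0467)⁴/32 = 4.67×10^-7 m⁴; J_BC = π(0.0388)⁴/32 = 2.22×10^-7 m⁴; J_CD = π(0.0499)⁴/32 = 6.09×10^-7 m⁴.
θ = (T/G)·Σ L_i/J_i = (11.11/44.6×10⁹)·(0.580/4.67×10^-7 + 0.373/2.22×10^-7 + 0.521/6.09×10^-7) = 9.403×10^-4 rad.

9.40e-4 rad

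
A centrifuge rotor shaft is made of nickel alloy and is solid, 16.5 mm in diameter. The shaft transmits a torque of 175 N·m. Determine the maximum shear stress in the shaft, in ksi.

J = πd⁴/32 = π(0.0165)⁴/32 = 7.277×10^-9 m⁴.
τ_max = T·r/J = 175.0 × 0.00825 / 7.277×10^-9 = 1.984×10^8 Pa.

28.8 ksi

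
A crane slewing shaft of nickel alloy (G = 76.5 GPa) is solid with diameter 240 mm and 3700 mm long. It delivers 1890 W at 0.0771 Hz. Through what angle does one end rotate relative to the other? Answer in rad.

ω = 2π·0.0771 = 0.4844 rad/s, so T = P/ω = 1890 / 0.4844 = 3901 N·m.
J = πd⁴/32 = π(0.240)⁴/32 = 3.257×10^-4 m⁴.
θ = T·L/(G·J) = 3901 × 3.70 / (76.5×10⁹ × 3.257×10^-4) = 5.793×10^-4 rad.

5.79e-4 rad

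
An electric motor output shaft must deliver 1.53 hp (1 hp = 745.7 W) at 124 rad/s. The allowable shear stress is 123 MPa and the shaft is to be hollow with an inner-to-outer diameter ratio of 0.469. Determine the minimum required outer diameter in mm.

ω = 124 rad/s, so T = P/ω = 1.53×745.7 / 124.0 = 9.201 N·m.
For a hollow shaft with d_i/d_o = 0.469: τ_max = 16T/(π d_o³ (1−k⁴)), so d_o = [16T/(π τ_allow (1−k⁴))]^(1/3) = [16·9.201/(π·1.23×10^8·0.9516)]^(1/3) = 0.007370 m.

7.37 mm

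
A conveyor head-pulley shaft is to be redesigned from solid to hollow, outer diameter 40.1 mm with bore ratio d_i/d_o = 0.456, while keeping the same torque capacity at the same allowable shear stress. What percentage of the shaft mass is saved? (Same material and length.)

18.4 %

Equal τ_max and T ⇒ the solid shaft needs d_s³ = d_o³(1−k⁴), so d_s = 40.1·(1−0.456⁴)^(1/3) = 39.51 mm.
Area ratio A_h/A_s = d_o²(1−k²)/d_s² = (1−k²)/(1−k⁴)^(2/3) = 0.8158.
Mass saving = 1 − 0.8158 = 18.4 %.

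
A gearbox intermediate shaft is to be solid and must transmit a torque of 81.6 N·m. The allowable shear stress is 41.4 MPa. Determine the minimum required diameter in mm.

21.6 mm

For a solid shaft τ_max = 16T/(πd³), so d = (16T/(π τ_allow))^(1/3) = (16·81.60/(π·4.14×10^7))^(1/3) = 0.02157 m.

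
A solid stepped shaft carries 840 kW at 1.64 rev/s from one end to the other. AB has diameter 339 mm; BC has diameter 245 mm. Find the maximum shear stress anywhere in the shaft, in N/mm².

ω = 2π·1.64 = 10.30 rad/s, so T = P/ω = 840×10³ / 10.30 = 81520 N·m.
Under the same torque, τ_max = 16T/(πd³) is largest where d is smallest — segment BC (d = 245 mm).
τ_max = 16·81520/(π·(0.245)³) = 2.823×10^7 Pa.

28.2 N/mm²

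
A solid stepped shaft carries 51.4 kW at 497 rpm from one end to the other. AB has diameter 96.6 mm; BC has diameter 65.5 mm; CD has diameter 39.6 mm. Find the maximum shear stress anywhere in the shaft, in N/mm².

ω = 2π·497/60 = 52.05 rad/s, so T = P/ω = 51.4×10³ / 52.05 = 987.6 N·m.
Under the same torque, τ_max = 16T/(πd³) is largest where d is smallest — segment CD (d = 39.6 mm).
τ_max = 16·987.6/(π·(0.0396)³) = 8.100×10^7 Pa.

81.0 N/mm²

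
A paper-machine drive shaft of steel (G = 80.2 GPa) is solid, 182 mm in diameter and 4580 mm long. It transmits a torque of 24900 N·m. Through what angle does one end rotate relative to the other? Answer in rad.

0.0132 rad

J = πd⁴/32 = π(0.182)⁴/32 = 1.077×10^-4 m⁴.
θ = T·L/(G·J) = 24900 × 4.58 / (80.2×10⁹ × 1.077×10^-4) = 0.01320 rad.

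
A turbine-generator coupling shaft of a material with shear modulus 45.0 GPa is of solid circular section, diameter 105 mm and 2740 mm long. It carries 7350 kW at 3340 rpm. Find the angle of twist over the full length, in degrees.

6.14°

ω = 2π·3340/60 = 349.8 rad/s, so T = P/ω = 7350×10³ / 349.8 = 21010 N·m.
J = πd⁴/32 = π(0.105)⁴/32 = 1.193×10^-5 m⁴.
θ = T·L/(G·J) = 21010 × 2.74 / (45.0×10⁹ × 1.193×10^-5) = 0.1072 rad.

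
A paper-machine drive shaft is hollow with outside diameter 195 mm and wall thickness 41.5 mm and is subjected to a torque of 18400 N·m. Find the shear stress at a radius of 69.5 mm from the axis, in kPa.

J = π(d_o⁴ − d_i⁴)/32 = π(0.195⁴ − 0.112⁴)/32 = 1.265×10^-4 m⁴.
Shear stress varies linearly with radius: τ = T·r/J = 18400 × 0.0695 / 1.265×10^-4 = 1.011×10^7 Pa.

10100 kPa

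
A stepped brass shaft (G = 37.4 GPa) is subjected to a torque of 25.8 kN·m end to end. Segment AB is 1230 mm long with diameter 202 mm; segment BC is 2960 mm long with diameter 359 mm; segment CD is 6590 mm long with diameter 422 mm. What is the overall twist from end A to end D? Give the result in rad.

J_AB = π(0.202)⁴/32 = 1.63×10^-4 m⁴; J_BC = π(0.359)⁴/32 = 1.63×10^-3 m⁴; J_CD = π(0.422)⁴/32 = 3.11×10^-3 m⁴.
θ = (T/G)·Σ L_i/J_i = (25800/37.4×10⁹)·(1.23/1.63×10^-4 + 2.96/1.63×10^-3 + 6.59/3.11×10^-3) = 7.903×10^-3 rad.

0.00790 rad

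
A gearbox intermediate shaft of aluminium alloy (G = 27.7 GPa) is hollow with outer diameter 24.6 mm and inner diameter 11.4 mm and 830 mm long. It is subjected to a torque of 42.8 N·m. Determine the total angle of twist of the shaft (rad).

J = π(d_o⁴ − d_i⁴)/32 = π(0.0246⁴ − 0.0114⁴)/32 = 3.430×10^-8 m⁴.
θ = T·L/(G·J) = 42.80 × 0.830 / (27.7×10⁹ × 3.430×10^-8) = 0.03739 rad.

0.0374 rad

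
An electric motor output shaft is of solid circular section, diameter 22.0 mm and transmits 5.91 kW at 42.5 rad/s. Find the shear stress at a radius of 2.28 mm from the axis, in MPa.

13.8 MPa

ω = 42.5 rad/s, so T = P/ω = 5.91×10³ / 42.50 = 139.1 N·m.
J = πd⁴/32 = π(0.0220)⁴/32 = 2.300×10^-8 m⁴.
Shear stress varies linearly with radius: τ = T·r/J = 139.1 × 0.00228 / 2.300×10^-8 = 1.379×10^7 Pa.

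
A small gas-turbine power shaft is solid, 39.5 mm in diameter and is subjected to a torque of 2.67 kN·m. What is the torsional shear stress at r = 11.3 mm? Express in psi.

18300 psi

J = πd⁴/32 = π(0.0395)⁴/32 = 2.390×10^-7 m⁴.
Shear stress varies linearly with radius: τ = T·r/J = 2670 × 0.0113 / 2.390×10^-7 = 1.262×10^8 Pa.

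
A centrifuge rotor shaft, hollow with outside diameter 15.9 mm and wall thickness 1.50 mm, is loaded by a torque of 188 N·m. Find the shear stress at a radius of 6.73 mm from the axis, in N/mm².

J = π(d_o⁴ − d_i⁴)/32 = π(0.0159⁴ − 0.0129⁴)/32 = 3.556×10^-9 m⁴.
Shear stress varies linearly with radius: τ = T·r/J = 188.0 × 0.00673 / 3.556×10^-9 = 3.558×10^8 Pa.

356 N/mm²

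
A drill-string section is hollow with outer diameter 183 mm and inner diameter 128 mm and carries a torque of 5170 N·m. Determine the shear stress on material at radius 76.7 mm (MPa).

J = π(d_o⁴ − d_i⁴)/32 = π(0.183⁴ − 0.128⁴)/32 = 8.375×10^-5 m⁴.
Shear stress varies linearly with radius: τ = T·r/J = 5170 × 0.0767 / 8.375×10^-5 = 4.735×10^6 Pa.

4.73 MPa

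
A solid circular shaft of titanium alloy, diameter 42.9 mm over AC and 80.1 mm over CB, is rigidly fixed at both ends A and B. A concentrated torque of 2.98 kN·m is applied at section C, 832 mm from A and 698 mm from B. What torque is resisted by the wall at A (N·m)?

192 N·m

Compatibility: T_A·a/J_AC = T_B·b/J_CB with T_A + T_B = T₀.
J_AC = 3.33×10^-7 m⁴, J_CB = 4.04×10^-6 m⁴, so T_A = T₀·(J_AC/a)/((J_AC/a)+(J_CB/b)) = 192.4 N·m, T_B = 2788 N·m.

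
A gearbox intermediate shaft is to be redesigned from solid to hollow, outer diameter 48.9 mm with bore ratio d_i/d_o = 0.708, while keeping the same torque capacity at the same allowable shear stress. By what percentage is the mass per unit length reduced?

Equal τ_max and T ⇒ the solid shaft needs d_s³ = d_o³(1−k⁴), so d_s = 48.9·(1−0.708⁴)^(1/3) = 44.40 mm.
Area ratio A_h/A_s = d_o²(1−k²)/d_s² = (1−k²)/(1−k⁴)^(2/3) = 0.6049.
Mass saving = 1 − 0.6049 = 39.5 %.

39.5 %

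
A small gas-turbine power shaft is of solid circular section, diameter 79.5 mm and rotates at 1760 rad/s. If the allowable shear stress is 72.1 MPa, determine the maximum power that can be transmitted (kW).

J = πd⁴/32 = π(0.0795)⁴/32 = 3.922×10^-6 m⁴.
T_max = τ_allow·J/r = 7.21×10^7 × 3.922×10^-6 / 0.0398 = 7113 N·m.
ω = 1760 rad/s, so P_max = T_max·ω = 1.252×10^7 W.

12500 kW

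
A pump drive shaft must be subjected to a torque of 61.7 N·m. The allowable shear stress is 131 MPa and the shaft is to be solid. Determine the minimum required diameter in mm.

13.4 mm

For a solid shaft τ_max = 16T/(πd³), so d = (16T/(π τ_allow))^(1/3) = (16·61.70/(π·1.31×10^8))^(1/3) = 0.01339 m.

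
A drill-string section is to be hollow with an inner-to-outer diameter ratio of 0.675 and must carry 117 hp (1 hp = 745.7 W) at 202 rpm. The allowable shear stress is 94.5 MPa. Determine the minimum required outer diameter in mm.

ω = 2π·202/60 = 21.15 rad/s, so T = P/ω = 117×745.7 / 21.15 = 4124 N·m.
For a hollow shaft with d_i/d_o = 0.675: τ_max = 16T/(π d_o³ (1−k⁴)), so d_o = [16T/(π τ_allow (1−k⁴))]^(1/3) = [16·4124/(π·9.45×10^7·0.7924)]^(1/3) = 0.06546 m.

65.5 mm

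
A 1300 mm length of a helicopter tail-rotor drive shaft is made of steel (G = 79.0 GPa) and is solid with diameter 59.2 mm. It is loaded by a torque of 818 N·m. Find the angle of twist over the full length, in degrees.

0.640°

J = πd⁴/32 = π(0.0592)⁴/32 = 1.206×10^-6 m⁴.
θ = T·L/(G·J) = 818.0 × 1.30 / (79.0×10⁹ × 1.206×10^-6) = 0.01116 rad.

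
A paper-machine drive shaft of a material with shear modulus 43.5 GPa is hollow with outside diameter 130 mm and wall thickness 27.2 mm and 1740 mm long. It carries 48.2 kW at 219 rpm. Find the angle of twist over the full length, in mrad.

ω = 2π·219/60 = 22.93 rad/s, so T = P/ω = 48.2×10³ / 22.93 = 2102 N·m.
J = π(d_o⁴ − d_i⁴)/32 = π(0.130⁴ − 0.0756⁴)/32 = 2.483×10^-5 m⁴.
θ = T·L/(G·J) = 2102 × 1.74 / (43.5×10⁹ × 2.483×10^-5) = 3.385×10^-3 rad.

3.39 mrad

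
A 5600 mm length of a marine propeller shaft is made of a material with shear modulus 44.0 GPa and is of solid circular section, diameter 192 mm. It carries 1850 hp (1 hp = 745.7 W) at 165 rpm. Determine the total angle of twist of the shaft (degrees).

4.36°

ω = 2π·165/60 = 17.28 rad/s, so T = P/ω = 1850×745.7 / 17.28 = 79840 N·m.
J = πd⁴/32 = π(0.192)⁴/32 = 1.334×10^-4 m⁴.
θ = T·L/(G·J) = 79840 × 5.60 / (44.0×10⁹ × 1.334×10^-4) = 0.07616 rad.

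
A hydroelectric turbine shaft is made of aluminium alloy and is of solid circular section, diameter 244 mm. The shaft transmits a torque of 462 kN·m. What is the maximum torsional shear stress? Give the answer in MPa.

162 MPa

J = πd⁴/32 = π(0.244)⁴/32 = 3.480×10^-4 m⁴.
τ_max = T·r/J = 462000 × 0.122 / 3.480×10^-4 = 1.620×10^8 Pa.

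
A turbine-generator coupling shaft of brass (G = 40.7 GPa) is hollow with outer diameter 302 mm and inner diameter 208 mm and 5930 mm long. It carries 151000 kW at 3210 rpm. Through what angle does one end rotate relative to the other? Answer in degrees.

5.93°

ω = 2π·3210/60 = 336.2 rad/s, so T = P/ω = 151000×10³ / 336.2 = 449200 N·m.
J = π(d_o⁴ − d_i⁴)/32 = π(0.302⁴ − 0.208⁴)/32 = 6.329×10^-4 m⁴.
θ = T·L/(G·J) = 449200 × 5.93 / (40.7×10⁹ × 6.329×10^-4) = 0.1034 rad.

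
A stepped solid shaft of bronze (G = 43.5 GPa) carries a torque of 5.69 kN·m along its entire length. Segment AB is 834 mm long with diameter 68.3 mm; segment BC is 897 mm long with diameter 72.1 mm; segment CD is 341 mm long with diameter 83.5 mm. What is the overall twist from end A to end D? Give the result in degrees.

J_AB = π(0.0683)⁴/32 = 2.14×10^-6 m⁴; J_BC = π(0.0721)⁴/32 = 2.65×10^-6 m⁴; J_CD = π(0.0835)⁴/32 = 4.77×10^-6 m⁴.
θ = (T/G)·Σ L_i/J_i = (5690/43.5×10⁹)·(0.834/2.14×10^-6 + 0.897/2.65×10^-6 + 0.341/4.77×10^-6) = 0.1046 rad.

6.00°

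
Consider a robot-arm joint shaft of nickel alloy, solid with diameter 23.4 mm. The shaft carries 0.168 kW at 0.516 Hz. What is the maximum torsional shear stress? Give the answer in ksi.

ω = 2π·0.516 = 3.242 rad/s, so T = P/ω = 0.168×10³ / 3.242 = 51.82 N·m.
J = πd⁴/32 = π(0.0234)⁴/32 = 2.943×10^-8 m⁴.
τ_max = T·r/J = 51.82 × 0.0117 / 2.943×10^-8 = 2.060×10^7 Pa.

2.99 ksi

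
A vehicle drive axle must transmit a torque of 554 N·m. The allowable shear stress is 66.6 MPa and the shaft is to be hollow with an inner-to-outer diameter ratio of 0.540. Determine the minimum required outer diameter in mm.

35.9 mm

For a hollow shaft with d_i/d_o = 0.540: τ_max = 16T/(π d_o³ (1−k⁴)), so d_o = [16T/(π τ_allow (1−k⁴))]^(1/3) = [16·554.0/(π·6.66×10^7·0.9150)]^(1/3) = 0.03591 m.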